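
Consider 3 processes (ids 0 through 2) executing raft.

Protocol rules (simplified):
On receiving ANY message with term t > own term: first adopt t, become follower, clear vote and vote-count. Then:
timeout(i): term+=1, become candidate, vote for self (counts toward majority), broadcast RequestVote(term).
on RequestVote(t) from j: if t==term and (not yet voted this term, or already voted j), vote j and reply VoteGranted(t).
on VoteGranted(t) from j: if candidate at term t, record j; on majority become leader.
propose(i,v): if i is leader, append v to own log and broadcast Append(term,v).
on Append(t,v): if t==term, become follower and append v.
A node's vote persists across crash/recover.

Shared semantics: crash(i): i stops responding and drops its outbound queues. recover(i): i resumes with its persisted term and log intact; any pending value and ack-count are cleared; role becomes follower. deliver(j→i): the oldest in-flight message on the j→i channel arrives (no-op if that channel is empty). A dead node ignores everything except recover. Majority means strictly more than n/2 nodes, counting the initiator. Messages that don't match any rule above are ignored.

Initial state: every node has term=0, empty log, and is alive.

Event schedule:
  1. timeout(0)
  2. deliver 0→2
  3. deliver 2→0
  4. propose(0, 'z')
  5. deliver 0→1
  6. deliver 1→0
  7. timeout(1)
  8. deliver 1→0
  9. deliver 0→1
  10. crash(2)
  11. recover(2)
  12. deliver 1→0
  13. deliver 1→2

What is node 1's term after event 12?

2

step 1 timeout(0): 0={cand,t=1,log=-}
step 2 deliver 0→2: 2={foll,t=1,log=-}
step 3 deliver 2→0: 0={lead,t=1,log=-}
step 4 propose(0,'z'): 0={lead,t=1,log=z}
step 5 deliver 0→1: 1={foll,t=1,log=-}
step 6 deliver 1→0: —
step 7 timeout(1): 1={cand,t=2,log=-}
step 8 deliver 1→0: 0={foll,t=2,log=z}
step 9 deliver 0→1: —
step 10 crash(2): 2={✗foll,t=1,log=-}
step 11 recover(2): 2={foll,t=1,log=-}
step 12 deliver 1→0: —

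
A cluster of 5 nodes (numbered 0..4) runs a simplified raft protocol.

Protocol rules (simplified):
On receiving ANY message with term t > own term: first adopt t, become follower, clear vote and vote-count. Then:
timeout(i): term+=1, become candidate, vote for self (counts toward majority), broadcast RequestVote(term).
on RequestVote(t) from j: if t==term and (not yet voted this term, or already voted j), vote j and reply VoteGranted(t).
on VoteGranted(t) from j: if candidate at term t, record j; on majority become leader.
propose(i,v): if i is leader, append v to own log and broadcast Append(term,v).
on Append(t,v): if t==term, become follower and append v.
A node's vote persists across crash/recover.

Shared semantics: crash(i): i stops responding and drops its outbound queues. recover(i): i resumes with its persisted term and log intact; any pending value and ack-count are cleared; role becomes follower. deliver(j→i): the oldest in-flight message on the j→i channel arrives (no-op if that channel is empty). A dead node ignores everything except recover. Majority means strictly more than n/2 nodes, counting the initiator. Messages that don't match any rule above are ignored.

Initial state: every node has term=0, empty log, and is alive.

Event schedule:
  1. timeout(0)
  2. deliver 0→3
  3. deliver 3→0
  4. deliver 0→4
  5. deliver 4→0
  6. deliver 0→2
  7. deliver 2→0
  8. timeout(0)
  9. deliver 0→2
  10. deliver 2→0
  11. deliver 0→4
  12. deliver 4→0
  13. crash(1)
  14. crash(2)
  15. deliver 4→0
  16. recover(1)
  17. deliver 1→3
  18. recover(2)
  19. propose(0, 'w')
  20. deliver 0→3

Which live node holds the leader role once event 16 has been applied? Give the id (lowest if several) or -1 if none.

[1] timeout(0) → N0(cand t1 [-])
[2] deliver 0→3 → N3(foll t1 [-])
[3] deliver 3→0 → ∅
[4] deliver 0→4 → N4(foll t1 [-])
[5] deliver 4→0 → N0(lead t1 [-])
[6] deliver 0→2 → N2(foll t1 [-])
[7] deliver 2→0 → ∅
[8] timeout(0) → N0(cand t2 [-])
[9] deliver 0→2 → N2(foll t2 [-])
[10] deliver 2→0 → ∅
[11] deliver 0→4 → N4(foll t2 [-])
[12] deliver 4→0 → N0(lead t2 [-])
[13] crash(1) → N1(✗foll t0 [-])
[14] crash(2) → N2(✗foll t2 [-])
[15] deliver 4→0 → ∅
[16] recover(1) → N1(foll t0 [-])

0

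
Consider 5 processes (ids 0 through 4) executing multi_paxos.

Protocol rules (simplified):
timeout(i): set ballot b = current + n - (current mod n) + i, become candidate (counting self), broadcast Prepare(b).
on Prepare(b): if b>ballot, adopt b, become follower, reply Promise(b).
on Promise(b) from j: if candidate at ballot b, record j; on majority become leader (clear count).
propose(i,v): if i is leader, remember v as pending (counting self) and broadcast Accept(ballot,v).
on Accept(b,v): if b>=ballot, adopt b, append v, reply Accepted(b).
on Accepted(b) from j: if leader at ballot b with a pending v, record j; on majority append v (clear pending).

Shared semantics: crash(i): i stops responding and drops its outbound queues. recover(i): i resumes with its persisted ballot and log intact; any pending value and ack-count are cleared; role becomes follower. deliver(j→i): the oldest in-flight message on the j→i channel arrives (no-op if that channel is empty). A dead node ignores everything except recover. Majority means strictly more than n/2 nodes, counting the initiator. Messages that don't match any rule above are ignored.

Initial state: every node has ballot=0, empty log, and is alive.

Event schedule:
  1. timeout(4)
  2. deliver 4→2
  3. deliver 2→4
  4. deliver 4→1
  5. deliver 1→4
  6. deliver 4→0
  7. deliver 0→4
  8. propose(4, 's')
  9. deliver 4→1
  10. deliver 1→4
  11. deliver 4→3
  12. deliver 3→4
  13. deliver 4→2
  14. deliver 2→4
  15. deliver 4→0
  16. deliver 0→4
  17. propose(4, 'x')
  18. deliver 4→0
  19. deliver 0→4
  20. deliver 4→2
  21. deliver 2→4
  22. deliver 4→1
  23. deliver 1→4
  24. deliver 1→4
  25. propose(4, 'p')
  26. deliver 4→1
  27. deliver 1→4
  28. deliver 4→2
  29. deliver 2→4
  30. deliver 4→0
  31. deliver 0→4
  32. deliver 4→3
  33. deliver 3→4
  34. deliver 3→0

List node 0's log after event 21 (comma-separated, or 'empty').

s,x

e1 timeout(4): 4[cand,b=9,-]
e2 deliver 4→2: 2[foll,b=9,-]
e3 deliver 2→4: ·
e4 deliver 4→1: 1[foll,b=9,-]
e5 deliver 1→4: 4[lead,b=9,-]
e6 deliver 4→0: 0[foll,b=9,-]
e7 deliver 0→4: ·
e8 propose(4,'s'): ·
e9 deliver 4→1: 1[foll,b=9,s]
e10 deliver 1→4: ·
e11 deliver 4→3: 3[foll,b=9,-]
e12 deliver 3→4: ·
e13 deliver 4→2: 2[foll,b=9,s]
e14 deliver 2→4: 4[lead,b=9,s]
e15 deliver 4→0: 0[foll,b=9,s]
e16 deliver 0→4: ·
e17 propose(4,'x'): ·
e18 deliver 4→0: 0[foll,b=9,s,x]
e19 deliver 0→4: ·
e20 deliver 4→2: 2[foll,b=9,s,x]
e21 deliver 2→4: 4[lead,b=9,s,x]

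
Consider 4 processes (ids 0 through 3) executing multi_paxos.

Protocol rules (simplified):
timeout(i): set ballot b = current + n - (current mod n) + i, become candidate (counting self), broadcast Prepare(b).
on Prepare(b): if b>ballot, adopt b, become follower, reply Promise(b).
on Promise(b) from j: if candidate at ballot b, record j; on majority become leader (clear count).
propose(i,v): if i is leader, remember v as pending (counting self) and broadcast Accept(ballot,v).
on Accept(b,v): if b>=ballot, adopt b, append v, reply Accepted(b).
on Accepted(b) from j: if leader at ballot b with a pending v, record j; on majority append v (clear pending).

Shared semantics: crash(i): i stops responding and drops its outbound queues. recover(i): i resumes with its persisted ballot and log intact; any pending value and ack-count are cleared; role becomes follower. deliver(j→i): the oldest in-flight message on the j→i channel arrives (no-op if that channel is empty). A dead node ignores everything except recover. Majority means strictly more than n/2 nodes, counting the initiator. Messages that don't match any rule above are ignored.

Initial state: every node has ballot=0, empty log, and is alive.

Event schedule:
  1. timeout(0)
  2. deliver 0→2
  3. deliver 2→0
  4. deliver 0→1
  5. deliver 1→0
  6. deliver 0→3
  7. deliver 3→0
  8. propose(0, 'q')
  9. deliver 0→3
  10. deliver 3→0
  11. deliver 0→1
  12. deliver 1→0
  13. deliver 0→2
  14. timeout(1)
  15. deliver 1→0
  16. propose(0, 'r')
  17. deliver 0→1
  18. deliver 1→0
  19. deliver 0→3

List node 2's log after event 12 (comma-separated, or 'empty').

step 1 timeout(0): 0={cand,b=4,log=-}
step 2 deliver 0→2: 2={foll,b=4,log=-}
step 3 deliver 2→0: —
step 4 deliver 0→1: 1={foll,b=4,log=-}
step 5 deliver 1→0: 0={lead,b=4,log=-}
step 6 deliver 0→3: 3={foll,b=4,log=-}
step 7 deliver 3→0: —
step 8 propose(0,'q'): —
step 9 deliver 0→3: 3={foll,b=4,log=q}
step 10 deliver 3→0: —
step 11 deliver 0→1: 1={foll,b=4,log=q}
step 12 deliver 1→0: 0={lead,b=4,log=q}

empty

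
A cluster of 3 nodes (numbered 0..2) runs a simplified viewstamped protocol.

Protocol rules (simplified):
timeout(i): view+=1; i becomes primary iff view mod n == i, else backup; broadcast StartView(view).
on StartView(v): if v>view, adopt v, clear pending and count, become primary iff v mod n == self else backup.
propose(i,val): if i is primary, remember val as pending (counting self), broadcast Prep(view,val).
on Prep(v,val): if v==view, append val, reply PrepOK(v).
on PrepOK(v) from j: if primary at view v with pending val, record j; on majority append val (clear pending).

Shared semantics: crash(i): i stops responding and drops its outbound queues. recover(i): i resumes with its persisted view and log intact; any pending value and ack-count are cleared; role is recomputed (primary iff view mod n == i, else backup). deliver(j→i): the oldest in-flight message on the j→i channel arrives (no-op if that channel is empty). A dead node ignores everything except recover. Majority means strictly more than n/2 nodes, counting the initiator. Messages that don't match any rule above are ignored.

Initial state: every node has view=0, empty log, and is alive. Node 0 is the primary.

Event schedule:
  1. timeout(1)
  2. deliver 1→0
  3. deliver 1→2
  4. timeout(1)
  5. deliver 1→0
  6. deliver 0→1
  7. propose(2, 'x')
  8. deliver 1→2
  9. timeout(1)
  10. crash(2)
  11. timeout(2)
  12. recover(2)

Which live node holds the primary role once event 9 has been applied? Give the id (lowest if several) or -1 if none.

2

e1 timeout(1): 1[prim,v=1,-]
e2 deliver 1→0: 0[back,v=1,-]
e3 deliver 1→2: 2[back,v=1,-]
e4 timeout(1): 1[back,v=2,-]
e5 deliver 1→0: 0[back,v=2,-]
e6 deliver 0→1: ·
e7 propose(2,'x'): ·
e8 deliver 1→2: 2[prim,v=2,-]
e9 timeout(1): 1[back,v=3,-]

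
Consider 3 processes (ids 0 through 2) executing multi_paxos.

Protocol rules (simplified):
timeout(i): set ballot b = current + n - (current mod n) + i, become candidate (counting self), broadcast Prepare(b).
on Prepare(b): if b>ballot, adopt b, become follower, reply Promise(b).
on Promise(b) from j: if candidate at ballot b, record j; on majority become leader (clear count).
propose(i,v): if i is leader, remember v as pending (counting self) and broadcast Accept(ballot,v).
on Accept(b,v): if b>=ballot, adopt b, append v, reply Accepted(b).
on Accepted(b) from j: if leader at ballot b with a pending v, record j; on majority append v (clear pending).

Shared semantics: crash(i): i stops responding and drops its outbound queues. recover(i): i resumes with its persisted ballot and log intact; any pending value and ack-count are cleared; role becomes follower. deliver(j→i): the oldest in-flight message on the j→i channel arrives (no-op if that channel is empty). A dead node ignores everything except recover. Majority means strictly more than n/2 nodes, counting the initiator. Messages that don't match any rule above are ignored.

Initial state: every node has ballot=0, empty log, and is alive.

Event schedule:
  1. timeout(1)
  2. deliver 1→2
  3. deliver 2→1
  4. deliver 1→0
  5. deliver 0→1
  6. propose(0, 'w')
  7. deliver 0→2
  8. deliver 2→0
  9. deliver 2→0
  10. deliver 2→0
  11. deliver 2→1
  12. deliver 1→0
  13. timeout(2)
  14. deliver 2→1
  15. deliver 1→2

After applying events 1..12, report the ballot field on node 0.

4

after 1 — timeout(1): n1:cand/b4/[-]
after 2 — deliver 1→2: n2:foll/b4/[-]
after 3 — deliver 2→1: n1:lead/b4/[-]
after 4 — deliver 1→0: n0:foll/b4/[-]
after 5 — deliver 0→1: ·
after 6 — propose(0,'w'): ·
after 7 — deliver 0→2: ·
after 8 — deliver 2→0: ·
after 9 — deliver 2→0: ·
after 10 — deliver 2→0: ·
after 11 — deliver 2→1: ·
after 12 — deliver 1→0: ·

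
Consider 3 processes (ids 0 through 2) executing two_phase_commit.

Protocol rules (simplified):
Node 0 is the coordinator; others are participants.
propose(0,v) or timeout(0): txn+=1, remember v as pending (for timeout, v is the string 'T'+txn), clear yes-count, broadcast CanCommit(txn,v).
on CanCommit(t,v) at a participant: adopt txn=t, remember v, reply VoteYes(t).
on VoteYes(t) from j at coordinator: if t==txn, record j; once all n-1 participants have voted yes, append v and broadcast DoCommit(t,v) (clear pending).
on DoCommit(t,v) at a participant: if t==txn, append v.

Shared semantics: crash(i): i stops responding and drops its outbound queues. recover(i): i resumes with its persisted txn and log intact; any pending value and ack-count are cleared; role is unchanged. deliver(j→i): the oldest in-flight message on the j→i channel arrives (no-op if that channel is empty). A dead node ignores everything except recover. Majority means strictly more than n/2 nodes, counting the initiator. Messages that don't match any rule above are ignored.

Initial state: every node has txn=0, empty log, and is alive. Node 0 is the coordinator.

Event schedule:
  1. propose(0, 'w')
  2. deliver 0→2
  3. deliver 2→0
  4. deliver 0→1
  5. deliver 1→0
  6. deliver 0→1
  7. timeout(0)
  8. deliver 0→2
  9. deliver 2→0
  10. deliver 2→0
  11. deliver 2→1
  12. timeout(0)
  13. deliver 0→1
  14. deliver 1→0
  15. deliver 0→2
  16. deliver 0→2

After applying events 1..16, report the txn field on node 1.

after 1 — propose(0,'w'): n0:coor/t1/[-]
after 2 — deliver 0→2: n2:part/t1/[-]
after 3 — deliver 2→0: ·
after 4 — deliver 0→1: n1:part/t1/[-]
after 5 — deliver 1→0: n0:coor/t1/[w]
after 6 — deliver 0→1: n1:part/t1/[w]
after 7 — timeout(0): n0:coor/t2/[w]
after 8 — deliver 0→2: n2:part/t1/[w]
after 9 — deliver 2→0: ·
after 10 — deliver 2→0: ·
after 11 — deliver 2→1: ·
after 12 — timeout(0): n0:coor/t3/[w]
after 13 — deliver 0→1: n1:part/t2/[w]
after 14 — deliver 1→0: ·
after 15 — deliver 0→2: n2:part/t2/[w]
after 16 — deliver 0→2: n2:part/t3/[w]

2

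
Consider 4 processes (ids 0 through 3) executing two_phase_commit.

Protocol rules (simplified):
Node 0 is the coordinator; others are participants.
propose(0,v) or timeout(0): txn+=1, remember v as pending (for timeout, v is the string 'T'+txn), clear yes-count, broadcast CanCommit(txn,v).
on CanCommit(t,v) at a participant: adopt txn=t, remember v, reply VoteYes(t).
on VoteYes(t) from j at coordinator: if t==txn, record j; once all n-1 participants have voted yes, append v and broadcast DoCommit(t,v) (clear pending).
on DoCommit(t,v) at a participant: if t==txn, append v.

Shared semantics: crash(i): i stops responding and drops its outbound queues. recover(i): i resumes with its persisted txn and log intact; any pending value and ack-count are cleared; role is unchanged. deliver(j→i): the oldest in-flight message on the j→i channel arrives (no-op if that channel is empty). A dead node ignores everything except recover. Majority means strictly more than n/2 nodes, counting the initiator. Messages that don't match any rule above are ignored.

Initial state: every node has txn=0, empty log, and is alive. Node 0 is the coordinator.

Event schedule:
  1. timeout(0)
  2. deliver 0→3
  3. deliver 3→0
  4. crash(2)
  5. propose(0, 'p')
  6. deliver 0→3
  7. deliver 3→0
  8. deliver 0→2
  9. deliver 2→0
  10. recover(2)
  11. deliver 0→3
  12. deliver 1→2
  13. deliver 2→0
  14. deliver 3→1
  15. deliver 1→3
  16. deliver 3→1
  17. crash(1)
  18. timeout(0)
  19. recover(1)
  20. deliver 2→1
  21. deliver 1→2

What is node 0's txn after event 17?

1. timeout(0):  <0:coor t1 ->
2. deliver 0→3:  <3:part t1 ->
3. deliver 3→0:  nop
4. crash(2):  <2:✗part t0 ->
5. propose(0,'p'):  <0:coor t2 ->
6. deliver 0→3:  <3:part t2 ->
7. deliver 3→0:  nop
8. deliver 0→2:  nop
9. deliver 2→0:  nop
10. recover(2):  <2:part t0 ->
11. deliver 0→3:  nop
12. deliver 1→2:  nop
13. deliver 2→0:  nop
14. deliver 3→1:  nop
15. deliver 1→3:  nop
16. deliver 3→1:  nop
17. crash(1):  <1:✗part t0 ->

2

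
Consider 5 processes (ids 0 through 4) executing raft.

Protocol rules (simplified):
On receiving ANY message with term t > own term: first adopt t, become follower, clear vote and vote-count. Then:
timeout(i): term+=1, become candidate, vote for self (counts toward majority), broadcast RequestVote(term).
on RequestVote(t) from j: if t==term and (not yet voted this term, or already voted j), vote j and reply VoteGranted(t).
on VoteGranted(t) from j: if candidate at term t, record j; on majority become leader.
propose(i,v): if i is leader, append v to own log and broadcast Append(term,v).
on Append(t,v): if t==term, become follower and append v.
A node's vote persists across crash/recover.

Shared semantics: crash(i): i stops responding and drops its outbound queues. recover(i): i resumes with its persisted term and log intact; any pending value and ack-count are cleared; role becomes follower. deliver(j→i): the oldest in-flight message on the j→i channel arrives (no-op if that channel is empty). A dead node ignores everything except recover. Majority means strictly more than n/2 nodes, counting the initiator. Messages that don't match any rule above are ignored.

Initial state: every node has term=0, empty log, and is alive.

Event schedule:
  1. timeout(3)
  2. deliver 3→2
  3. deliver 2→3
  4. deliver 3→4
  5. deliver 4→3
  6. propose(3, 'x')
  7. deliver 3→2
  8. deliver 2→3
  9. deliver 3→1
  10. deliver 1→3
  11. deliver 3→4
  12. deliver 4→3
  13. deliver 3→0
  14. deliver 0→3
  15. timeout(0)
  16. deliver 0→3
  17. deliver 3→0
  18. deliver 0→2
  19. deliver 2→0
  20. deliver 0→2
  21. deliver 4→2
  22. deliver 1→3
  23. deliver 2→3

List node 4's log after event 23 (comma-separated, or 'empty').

step 1 timeout(3): 3={cand,t=1,log=-}
step 2 deliver 3→2: 2={foll,t=1,log=-}
step 3 deliver 2→3: —
step 4 deliver 3→4: 4={foll,t=1,log=-}
step 5 deliver 4→3: 3={lead,t=1,log=-}
step 6 propose(3,'x'): 3={lead,t=1,log=x}
step 7 deliver 3→2: 2={foll,t=1,log=x}
step 8 deliver 2→3: —
step 9 deliver 3→1: 1={foll,t=1,log=-}
step 10 deliver 1→3: —
step 11 deliver 3→4: 4={foll,t=1,log=x}
step 12 deliver 4→3: —
step 13 deliver 3→0: 0={foll,t=1,log=-}
step 14 deliver 0→3: —
step 15 timeout(0): 0={cand,t=2,log=-}
step 16 deliver 0→3: 3={foll,t=2,log=x}
step 17 deliver 3→0: —
step 18 deliver 0→2: 2={foll,t=2,log=x}
step 19 deliver 2→0: —
step 20 deliver 0→2: —
step 21 deliver 4→2: —
step 22 deliver 1→3: —
step 23 deliver 2→3: —

x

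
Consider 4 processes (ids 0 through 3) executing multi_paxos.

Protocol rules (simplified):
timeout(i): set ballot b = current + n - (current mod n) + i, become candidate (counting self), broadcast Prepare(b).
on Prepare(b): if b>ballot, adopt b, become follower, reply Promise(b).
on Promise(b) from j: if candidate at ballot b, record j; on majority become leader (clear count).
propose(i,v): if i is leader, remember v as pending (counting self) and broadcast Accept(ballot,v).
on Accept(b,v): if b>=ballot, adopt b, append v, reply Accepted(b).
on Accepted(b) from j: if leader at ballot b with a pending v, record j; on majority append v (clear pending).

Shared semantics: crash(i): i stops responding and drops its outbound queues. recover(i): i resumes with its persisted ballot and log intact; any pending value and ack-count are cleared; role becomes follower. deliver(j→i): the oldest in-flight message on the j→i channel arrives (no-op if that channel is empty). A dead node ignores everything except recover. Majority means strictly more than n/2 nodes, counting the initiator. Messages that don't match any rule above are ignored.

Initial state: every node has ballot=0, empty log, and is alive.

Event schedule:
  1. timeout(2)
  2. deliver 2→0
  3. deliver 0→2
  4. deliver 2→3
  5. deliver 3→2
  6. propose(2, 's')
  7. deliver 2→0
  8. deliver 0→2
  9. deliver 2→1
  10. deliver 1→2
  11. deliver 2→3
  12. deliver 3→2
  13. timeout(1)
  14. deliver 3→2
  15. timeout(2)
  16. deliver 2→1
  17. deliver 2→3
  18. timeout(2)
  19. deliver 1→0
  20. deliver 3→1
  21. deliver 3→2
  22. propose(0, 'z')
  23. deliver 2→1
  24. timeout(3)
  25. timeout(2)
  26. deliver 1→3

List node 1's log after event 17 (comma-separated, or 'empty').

empty

e1 timeout(2): 2[cand,b=6,-]
e2 deliver 2→0: 0[foll,b=6,-]
e3 deliver 0→2: ·
e4 deliver 2→3: 3[foll,b=6,-]
e5 deliver 3→2: 2[lead,b=6,-]
e6 propose(2,'s'): ·
e7 deliver 2→0: 0[foll,b=6,s]
e8 deliver 0→2: ·
e9 deliver 2→1: 1[foll,b=6,-]
e10 deliver 1→2: ·
e11 deliver 2→3: 3[foll,b=6,s]
e12 deliver 3→2: 2[lead,b=6,s]
e13 timeout(1): 1[cand,b=9,-]
e14 deliver 3→2: ·
e15 timeout(2): 2[cand,b=10,s]
e16 deliver 2→1: ·
e17 deliver 2→3: 3[foll,b=10,s]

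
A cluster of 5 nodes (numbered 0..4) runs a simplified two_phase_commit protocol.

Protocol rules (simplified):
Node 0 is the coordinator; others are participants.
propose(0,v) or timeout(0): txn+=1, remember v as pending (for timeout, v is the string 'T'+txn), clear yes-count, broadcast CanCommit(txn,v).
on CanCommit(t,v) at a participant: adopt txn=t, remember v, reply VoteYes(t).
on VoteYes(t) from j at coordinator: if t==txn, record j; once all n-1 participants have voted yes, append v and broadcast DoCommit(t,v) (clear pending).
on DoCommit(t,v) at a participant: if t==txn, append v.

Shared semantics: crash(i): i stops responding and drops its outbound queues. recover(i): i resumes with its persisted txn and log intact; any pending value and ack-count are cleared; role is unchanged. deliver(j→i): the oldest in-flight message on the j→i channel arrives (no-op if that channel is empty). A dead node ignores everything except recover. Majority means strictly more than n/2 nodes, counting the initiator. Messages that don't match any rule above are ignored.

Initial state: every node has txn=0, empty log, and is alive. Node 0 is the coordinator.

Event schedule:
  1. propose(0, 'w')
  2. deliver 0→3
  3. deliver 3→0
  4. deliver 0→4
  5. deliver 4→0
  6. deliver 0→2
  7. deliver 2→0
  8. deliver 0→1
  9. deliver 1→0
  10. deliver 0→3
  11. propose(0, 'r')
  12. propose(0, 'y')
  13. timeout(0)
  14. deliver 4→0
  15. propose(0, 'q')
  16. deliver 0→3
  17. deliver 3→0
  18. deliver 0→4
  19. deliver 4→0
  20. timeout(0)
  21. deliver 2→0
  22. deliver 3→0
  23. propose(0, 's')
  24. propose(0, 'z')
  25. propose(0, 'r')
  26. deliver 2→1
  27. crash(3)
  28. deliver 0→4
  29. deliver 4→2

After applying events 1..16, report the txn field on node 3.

2

after 1 — propose(0,'w'): n0:coor/t1/[-]
after 2 — deliver 0→3: n3:part/t1/[-]
after 3 — deliver 3→0: ·
after 4 — deliver 0→4: n4:part/t1/[-]
after 5 — deliver 4→0: ·
after 6 — deliver 0→2: n2:part/t1/[-]
after 7 — deliver 2→0: ·
after 8 — deliver 0→1: n1:part/t1/[-]
after 9 — deliver 1→0: n0:coor/t1/[w]
after 10 — deliver 0→3: n3:part/t1/[w]
after 11 — propose(0,'r'): n0:coor/t2/[w]
after 12 — propose(0,'y'): n0:coor/t3/[w]
after 13 — timeout(0): n0:coor/t4/[w]
after 14 — deliver 4→0: ·
after 15 — propose(0,'q'): n0:coor/t5/[w]
after 16 — deliver 0→3: n3:part/t2/[w]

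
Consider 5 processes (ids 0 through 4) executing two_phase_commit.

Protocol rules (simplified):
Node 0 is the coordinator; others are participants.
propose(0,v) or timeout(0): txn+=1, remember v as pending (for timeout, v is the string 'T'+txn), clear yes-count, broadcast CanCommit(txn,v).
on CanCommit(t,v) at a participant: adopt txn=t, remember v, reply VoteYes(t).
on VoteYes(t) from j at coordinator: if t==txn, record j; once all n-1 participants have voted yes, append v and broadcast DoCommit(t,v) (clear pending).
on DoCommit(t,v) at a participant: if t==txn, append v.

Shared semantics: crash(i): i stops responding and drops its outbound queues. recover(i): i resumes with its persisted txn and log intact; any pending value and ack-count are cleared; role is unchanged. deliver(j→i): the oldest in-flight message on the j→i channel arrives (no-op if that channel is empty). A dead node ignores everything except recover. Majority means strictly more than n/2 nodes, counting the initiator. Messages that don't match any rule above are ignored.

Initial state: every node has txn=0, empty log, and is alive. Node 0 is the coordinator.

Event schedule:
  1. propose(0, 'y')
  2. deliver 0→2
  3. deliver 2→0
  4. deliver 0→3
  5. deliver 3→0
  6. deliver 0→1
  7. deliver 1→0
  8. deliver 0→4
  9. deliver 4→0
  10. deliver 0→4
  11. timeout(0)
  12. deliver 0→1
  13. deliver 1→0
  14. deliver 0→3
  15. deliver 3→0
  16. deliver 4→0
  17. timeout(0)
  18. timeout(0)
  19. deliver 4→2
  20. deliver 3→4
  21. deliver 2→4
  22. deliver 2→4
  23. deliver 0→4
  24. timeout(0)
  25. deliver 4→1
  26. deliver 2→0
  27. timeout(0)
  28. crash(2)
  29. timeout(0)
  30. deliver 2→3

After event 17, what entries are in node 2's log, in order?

empty

after 1 — propose(0,'y'): n0:coor/t1/[-]
after 2 — deliver 0→2: n2:part/t1/[-]
after 3 — deliver 2→0: ·
after 4 — deliver 0→3: n3:part/t1/[-]
after 5 — deliver 3→0: ·
after 6 — deliver 0→1: n1:part/t1/[-]
after 7 — deliver 1→0: ·
after 8 — deliver 0→4: n4:part/t1/[-]
after 9 — deliver 4→0: n0:coor/t1/[y]
after 10 — deliver 0→4: n4:part/t1/[y]
after 11 — timeout(0): n0:coor/t2/[y]
after 12 — deliver 0→1: n1:part/t1/[y]
after 13 — deliver 1→0: ·
after 14 — deliver 0→3: n3:part/t1/[y]
after 15 — deliver 3→0: ·
after 16 — deliver 4→0: ·
after 17 — timeout(0): n0:coor/t3/[y]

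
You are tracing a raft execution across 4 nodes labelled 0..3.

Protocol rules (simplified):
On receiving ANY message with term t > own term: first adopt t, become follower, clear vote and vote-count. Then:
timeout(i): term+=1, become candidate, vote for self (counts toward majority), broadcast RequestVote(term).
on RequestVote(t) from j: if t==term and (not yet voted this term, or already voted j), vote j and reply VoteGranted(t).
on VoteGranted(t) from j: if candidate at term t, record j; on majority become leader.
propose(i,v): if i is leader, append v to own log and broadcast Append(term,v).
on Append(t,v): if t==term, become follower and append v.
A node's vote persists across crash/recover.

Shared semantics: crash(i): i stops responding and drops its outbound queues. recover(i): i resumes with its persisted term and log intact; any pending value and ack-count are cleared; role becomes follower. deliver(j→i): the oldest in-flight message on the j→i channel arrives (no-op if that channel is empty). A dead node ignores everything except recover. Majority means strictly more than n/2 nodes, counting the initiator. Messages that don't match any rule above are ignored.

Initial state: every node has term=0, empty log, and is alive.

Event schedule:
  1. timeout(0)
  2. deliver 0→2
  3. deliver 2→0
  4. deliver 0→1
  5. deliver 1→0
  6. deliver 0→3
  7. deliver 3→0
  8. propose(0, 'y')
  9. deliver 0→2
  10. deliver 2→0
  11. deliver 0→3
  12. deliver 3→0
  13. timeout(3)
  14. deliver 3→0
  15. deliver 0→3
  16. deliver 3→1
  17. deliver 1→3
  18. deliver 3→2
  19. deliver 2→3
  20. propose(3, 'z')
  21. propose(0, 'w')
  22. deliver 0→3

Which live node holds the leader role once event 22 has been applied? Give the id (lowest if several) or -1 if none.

3

1. timeout(0):  <0:cand t1 ->
2. deliver 0→2:  <2:foll t1 ->
3. deliver 2→0:  nop
4. deliver 0→1:  <1:foll t1 ->
5. deliver 1→0:  <0:lead t1 ->
6. deliver 0→3:  <3:foll t1 ->
7. deliver 3→0:  nop
8. propose(0,'y'):  <0:lead t1 y>
9. deliver 0→2:  <2:foll t1 y>
10. deliver 2→0:  nop
11. deliver 0→3:  <3:foll t1 y>
12. deliver 3→0:  nop
13. timeout(3):  <3:cand t2 y>
14. deliver 3→0:  <0:foll t2 y>
15. deliver 0→3:  nop
16. deliver 3→1:  <1:foll t2 ->
17. deliver 1→3:  <3:lead t2 y>
18. deliver 3→2:  <2:foll t2 y>
19. deliver 2→3:  nop
20. propose(3,'z'):  <3:lead t2 y,z>
21. propose(0,'w'):  nop
22. deliver 0→3:  nop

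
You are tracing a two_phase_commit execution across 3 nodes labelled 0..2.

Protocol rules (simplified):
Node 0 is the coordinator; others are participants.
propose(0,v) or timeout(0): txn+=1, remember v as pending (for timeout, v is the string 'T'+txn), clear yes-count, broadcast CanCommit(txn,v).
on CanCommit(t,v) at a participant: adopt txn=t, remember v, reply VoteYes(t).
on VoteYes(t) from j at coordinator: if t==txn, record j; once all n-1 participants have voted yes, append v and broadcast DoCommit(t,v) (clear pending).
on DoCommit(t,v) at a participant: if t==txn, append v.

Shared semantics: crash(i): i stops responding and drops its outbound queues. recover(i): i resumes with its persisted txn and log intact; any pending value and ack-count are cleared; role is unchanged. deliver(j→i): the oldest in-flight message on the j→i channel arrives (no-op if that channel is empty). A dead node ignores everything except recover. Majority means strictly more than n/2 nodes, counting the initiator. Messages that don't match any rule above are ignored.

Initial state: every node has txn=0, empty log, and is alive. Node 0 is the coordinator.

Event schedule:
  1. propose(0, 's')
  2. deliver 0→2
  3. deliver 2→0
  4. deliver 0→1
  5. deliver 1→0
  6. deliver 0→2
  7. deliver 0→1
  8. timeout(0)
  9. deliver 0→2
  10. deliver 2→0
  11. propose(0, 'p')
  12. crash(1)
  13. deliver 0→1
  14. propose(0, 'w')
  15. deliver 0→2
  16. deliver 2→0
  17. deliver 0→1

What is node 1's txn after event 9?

1

step 1 propose(0,'s'): 0={coor,t=1,log=-}
step 2 deliver 0→2: 2={part,t=1,log=-}
step 3 deliver 2→0: —
step 4 deliver 0→1: 1={part,t=1,log=-}
step 5 deliver 1→0: 0={coor,t=1,log=s}
step 6 deliver 0→2: 2={part,t=1,log=s}
step 7 deliver 0→1: 1={part,t=1,log=s}
step 8 timeout(0): 0={coor,t=2,log=s}
step 9 deliver 0→2: 2={part,t=2,log=s}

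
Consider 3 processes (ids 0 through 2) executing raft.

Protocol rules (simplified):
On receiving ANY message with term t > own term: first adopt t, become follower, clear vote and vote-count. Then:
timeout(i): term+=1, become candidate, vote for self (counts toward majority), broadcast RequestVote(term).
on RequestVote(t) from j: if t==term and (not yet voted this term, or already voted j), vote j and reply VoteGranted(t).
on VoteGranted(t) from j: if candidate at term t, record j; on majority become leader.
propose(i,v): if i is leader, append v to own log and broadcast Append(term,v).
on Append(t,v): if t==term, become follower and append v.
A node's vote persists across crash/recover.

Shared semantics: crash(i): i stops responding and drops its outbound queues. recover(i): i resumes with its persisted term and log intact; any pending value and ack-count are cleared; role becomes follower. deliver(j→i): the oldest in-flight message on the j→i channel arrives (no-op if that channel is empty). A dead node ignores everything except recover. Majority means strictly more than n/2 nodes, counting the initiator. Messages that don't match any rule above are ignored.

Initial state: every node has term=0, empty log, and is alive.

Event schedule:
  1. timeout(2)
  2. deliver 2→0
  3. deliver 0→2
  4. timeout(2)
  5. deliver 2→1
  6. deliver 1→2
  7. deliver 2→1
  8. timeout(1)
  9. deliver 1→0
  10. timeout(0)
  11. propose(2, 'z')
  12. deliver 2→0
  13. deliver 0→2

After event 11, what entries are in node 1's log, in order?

empty

[1] timeout(2) → N2(cand t1 [-])
[2] deliver 2→0 → N0(foll t1 [-])
[3] deliver 0→2 → N2(lead t1 [-])
[4] timeout(2) → N2(cand t2 [-])
[5] deliver 2→1 → N1(foll t1 [-])
[6] deliver 1→2 → ∅
[7] deliver 2→1 → N1(foll t2 [-])
[8] timeout(1) → N1(cand t3 [-])
[9] deliver 1→0 → N0(foll t3 [-])
[10] timeout(0) → N0(cand t4 [-])
[11] propose(2,'z') → ∅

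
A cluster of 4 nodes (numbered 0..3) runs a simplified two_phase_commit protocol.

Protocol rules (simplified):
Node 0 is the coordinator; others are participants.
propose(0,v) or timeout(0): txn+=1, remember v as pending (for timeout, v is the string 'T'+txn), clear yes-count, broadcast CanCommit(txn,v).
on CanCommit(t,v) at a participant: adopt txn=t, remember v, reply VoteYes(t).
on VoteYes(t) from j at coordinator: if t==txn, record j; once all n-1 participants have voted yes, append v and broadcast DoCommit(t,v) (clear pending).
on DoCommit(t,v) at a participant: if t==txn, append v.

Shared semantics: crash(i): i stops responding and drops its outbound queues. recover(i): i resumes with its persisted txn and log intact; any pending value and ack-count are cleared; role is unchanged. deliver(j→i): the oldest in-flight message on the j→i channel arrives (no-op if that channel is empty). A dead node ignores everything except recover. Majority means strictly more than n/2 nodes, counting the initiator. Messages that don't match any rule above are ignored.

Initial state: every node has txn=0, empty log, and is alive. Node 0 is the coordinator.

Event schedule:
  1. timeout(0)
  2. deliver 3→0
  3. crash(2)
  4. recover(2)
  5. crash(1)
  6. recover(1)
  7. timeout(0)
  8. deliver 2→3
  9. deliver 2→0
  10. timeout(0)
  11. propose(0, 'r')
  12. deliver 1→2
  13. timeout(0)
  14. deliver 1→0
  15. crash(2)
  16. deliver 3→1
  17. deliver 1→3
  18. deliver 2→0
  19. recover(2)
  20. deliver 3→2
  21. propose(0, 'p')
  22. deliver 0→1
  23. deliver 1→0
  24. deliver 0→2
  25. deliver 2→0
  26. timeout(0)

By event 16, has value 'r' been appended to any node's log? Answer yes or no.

no

step 1 timeout(0): 0={coor,t=1,log=-}
step 2 deliver 3→0: —
step 3 crash(2): 2={✗part,t=0,log=-}
step 4 recover(2): 2={part,t=0,log=-}
step 5 crash(1): 1={✗part,t=0,log=-}
step 6 recover(1): 1={part,t=0,log=-}
step 7 timeout(0): 0={coor,t=2,log=-}
step 8 deliver 2→3: —
step 9 deliver 2→0: —
step 10 timeout(0): 0={coor,t=3,log=-}
step 11 propose(0,'r'): 0={coor,t=4,log=-}
step 12 deliver 1→2: —
step 13 timeout(0): 0={coor,t=5,log=-}
step 14 deliver 1→0: —
step 15 crash(2): 2={✗part,t=0,log=-}
step 16 deliver 3→1: —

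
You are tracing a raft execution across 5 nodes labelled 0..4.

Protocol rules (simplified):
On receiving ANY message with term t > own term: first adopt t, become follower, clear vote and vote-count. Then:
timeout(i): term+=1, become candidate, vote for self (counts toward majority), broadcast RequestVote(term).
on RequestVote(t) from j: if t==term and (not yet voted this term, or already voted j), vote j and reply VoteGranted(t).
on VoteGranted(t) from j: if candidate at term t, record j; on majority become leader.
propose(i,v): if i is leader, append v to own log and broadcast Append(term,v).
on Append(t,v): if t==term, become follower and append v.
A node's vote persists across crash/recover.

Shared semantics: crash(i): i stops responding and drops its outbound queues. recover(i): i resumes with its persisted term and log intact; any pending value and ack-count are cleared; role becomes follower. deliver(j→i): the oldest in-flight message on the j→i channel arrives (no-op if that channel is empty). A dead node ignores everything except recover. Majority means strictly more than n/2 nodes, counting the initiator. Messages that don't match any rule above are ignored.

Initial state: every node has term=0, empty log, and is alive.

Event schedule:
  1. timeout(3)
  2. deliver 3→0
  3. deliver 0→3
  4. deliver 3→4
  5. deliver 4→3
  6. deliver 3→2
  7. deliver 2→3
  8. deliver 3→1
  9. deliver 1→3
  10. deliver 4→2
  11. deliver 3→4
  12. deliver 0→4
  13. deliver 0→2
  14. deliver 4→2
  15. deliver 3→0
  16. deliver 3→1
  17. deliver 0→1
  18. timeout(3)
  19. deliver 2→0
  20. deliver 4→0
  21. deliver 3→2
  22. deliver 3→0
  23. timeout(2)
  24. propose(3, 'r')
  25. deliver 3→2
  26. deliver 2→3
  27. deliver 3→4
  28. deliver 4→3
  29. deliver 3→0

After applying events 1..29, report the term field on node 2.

3

step 1 timeout(3): 3={cand,t=1,log=-}
step 2 deliver 3→0: 0={foll,t=1,log=-}
step 3 deliver 0→3: —
step 4 deliver 3→4: 4={foll,t=1,log=-}
step 5 deliver 4→3: 3={lead,t=1,log=-}
step 6 deliver 3→2: 2={foll,t=1,log=-}
step 7 deliver 2→3: —
step 8 deliver 3→1: 1={foll,t=1,log=-}
step 9 deliver 1→3: —
step 10 deliver 4→2: —
step 11 deliver 3→4: —
step 12 deliver 0→4: —
step 13 deliver 0→2: —
step 14 deliver 4→2: —
step 15 deliver 3→0: —
step 16 deliver 3→1: —
step 17 deliver 0→1: —
step 18 timeout(3): 3={cand,t=2,log=-}
step 19 deliver 2→0: —
step 20 deliver 4→0: —
step 21 deliver 3→2: 2={foll,t=2,log=-}
step 22 deliver 3→0: 0={foll,t=2,log=-}
step 23 timeout(2): 2={cand,t=3,log=-}
step 24 propose(3,'r'): —
step 25 deliver 3→2: —
step 26 deliver 2→3: —
step 27 deliver 3→4: 4={foll,t=2,log=-}
step 28 deliver 4→3: 3={lead,t=2,log=-}
step 29 deliver 3→0: —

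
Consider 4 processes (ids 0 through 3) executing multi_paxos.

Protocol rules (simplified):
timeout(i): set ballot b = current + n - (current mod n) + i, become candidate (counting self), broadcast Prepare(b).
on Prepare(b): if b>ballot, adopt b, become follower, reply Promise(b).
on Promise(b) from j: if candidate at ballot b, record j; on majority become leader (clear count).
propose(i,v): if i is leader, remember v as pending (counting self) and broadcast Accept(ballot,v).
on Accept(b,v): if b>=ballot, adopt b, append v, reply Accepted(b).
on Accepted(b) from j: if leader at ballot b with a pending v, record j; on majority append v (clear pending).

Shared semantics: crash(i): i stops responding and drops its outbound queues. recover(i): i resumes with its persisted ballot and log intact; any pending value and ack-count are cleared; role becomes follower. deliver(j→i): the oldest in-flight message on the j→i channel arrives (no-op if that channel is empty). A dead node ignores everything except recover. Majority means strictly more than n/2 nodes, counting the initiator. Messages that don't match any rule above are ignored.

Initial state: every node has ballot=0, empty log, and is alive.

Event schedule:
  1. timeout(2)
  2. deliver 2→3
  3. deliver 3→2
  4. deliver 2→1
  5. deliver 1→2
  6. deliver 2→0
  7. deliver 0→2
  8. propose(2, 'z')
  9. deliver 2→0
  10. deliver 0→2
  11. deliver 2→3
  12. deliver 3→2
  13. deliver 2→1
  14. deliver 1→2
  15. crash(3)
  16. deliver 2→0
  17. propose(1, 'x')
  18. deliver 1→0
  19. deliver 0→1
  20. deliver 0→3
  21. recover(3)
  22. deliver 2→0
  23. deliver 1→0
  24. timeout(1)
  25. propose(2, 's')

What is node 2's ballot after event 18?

step 1 timeout(2): 2={cand,b=6,log=-}
step 2 deliver 2→3: 3={foll,b=6,log=-}
step 3 deliver 3→2: —
step 4 deliver 2→1: 1={foll,b=6,log=-}
step 5 deliver 1→2: 2={lead,b=6,log=-}
step 6 deliver 2→0: 0={foll,b=6,log=-}
step 7 deliver 0→2: —
step 8 propose(2,'z'): —
step 9 deliver 2→0: 0={foll,b=6,log=z}
step 10 deliver 0→2: —
step 11 deliver 2→3: 3={foll,b=6,log=z}
step 12 deliver 3→2: 2={lead,b=6,log=z}
step 13 deliver 2→1: 1={foll,b=6,log=z}
step 14 deliver 1→2: —
step 15 crash(3): 3={✗foll,b=6,log=z}
step 16 deliver 2→0: —
step 17 propose(1,'x'): —
step 18 deliver 1→0: —

6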